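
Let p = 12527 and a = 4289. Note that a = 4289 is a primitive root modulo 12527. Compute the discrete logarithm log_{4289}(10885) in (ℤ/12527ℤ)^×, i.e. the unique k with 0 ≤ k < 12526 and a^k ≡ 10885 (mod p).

11178

Baby-step giant-step with m = ceil(sqrt(12526)) = 112.
Baby table (4289^j mod 12527 for j=0..111):
  0:1  1:4289  2:5885  3:11387  4:8597  5:5572  6:9319  7:8061
  8:11636  9:11763  10:5278  11:1053  12:6597  13:8567  14:2172  15:8147
  16:4680  17:4266  18:7454  19:1302  20:9763  21:8273  22:6433  23:6683
  24:1611  25:7202  26:10323  27:4929  28:7432  29:7160  30:5563  31:8299
  32:5204  33:9369  34:9552  35:5238  36:4871  37:9210  38:4059  39:9048
  40:10753  41:7730  42:7528  43:5513  44:6808  45:11602  46:3734  47:5620
  48:2232  49:2420  50:7024  51:11028  52:9667  53:9920  54:5188  55:3380
  56:3081  57:10951  58:5116  59:7747  60:5279  61:5342  62:12482  63:7427
  64:10769  65:1192  66:1472  67:12327  68:6563  69:538  70:2514  71:9326
  72:503  73:2723  74:3783  75:2822  76:2476  77:9195  78:2359  79:8462
  80:2799  81:4045  82:11637  83:3525  84:11163  85:12440  86:2667  87:1612
  88:11491  89:3681  90:3789  91:3502  92:205  93:2355  94:3833  95:4313
  96:8605  97:2303  98:6291  99:11468  100:5250  101:6231  102:4668  103:2906
  104:11996  105:2455  106:6815  107:4044  108:7348  109:10167  110:12303  111:3843
Giant step factor: 4289^(-112) ≡ 6740 (mod 12527).
Scan 10885·6740^i mod 12527 for i = 0, 1, …:
  i=0: 10885   i=1: 6788   i=2: 2516   i=3: 8809
  i=4: 7207   i=5: 8001   i=6: 10532   i=7: 7698
  i=8: 10213   i=9: 12282     …   i=98: 4188
  i=99: 3789
Match at i=99, j=90: k = 99·112 + 90 = 11178.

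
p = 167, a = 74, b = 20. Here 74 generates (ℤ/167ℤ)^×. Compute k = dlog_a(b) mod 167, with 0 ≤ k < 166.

129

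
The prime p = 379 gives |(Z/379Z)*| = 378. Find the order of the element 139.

The order of 139 must divide p − 1 = 378 = 2 · 3^3 · 7.
Divisors: 1, 2, 3, 6, 7, 9, 14, 18, 21, 27, 42, 54, 63, 126, 189, 378.
Check each in increasing order: 139^1 ≡ 139;  139^2 ≡ 371;  139^3 ≡ 25;  139^6 ≡ 246;  139^7 ≡ 84;  139^9 ≡ 86;  139^14 ≡ 234;  139^18 ≡ 195;  139^21 ≡ 327;  139^27 ≡ 94;  139^42 ≡ 51;  139^54 ≡ 119;  139^63 ≡ 1.
Smallest exponent giving 1 is 63.

63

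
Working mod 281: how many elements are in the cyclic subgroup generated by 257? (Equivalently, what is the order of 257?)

The order of 257 must divide p − 1 = 280 = 2^3 · 5 · 7.
Divisors: 1, 2, 4, 5, 7, 8, 10, 14, 20, 28, 35, 40, 56, 70, 140, 280.
Check each in increasing order: 257^1 ≡ 257;  257^2 ≡ 14;  257^4 ≡ 196;  257^5 ≡ 73;  257^7 ≡ 179;  257^8 ≡ 200;  257^10 ≡ 271;  257^14 ≡ 7;  257^20 ≡ 100;  257^28 ≡ 49;  257^35 ≡ 60;  257^40 ≡ 165;  257^56 ≡ 153;  257^70 ≡ 228;  257^140 ≡ 280;  257^280 ≡ 1.
Smallest exponent giving 1 is 280.

280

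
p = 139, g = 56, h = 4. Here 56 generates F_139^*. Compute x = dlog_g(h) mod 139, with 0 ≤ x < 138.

112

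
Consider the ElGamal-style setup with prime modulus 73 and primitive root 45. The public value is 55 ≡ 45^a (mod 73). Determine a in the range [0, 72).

32

Baby-step giant-step with m = ceil(sqrt(72)) = 9.
Baby table (45^j mod 73 for j=0..8):
  0:1  1:45  2:54  3:21  4:69  5:39  6:3  7:62
  8:16
Giant step factor: 45^(-9) ≡ 51 (mod 73).
Scan 55·51^i mod 73 for i = 0, 1, …:
  i=0: 55   i=1: 31   i=2: 48   i=3: 39
Match at i=3, j=5: a = 3·9 + 5 = 32.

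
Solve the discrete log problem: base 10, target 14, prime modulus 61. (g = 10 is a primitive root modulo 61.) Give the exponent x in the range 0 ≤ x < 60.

Baby-step giant-step with m = ceil(sqrt(60)) = 8.
Baby table (10^j mod 61 for j=0..7):
  0:1  1:10  2:39  3:24  4:57  5:21  6:27  7:26
Giant step factor: 10^(-8) ≡ 42 (mod 61).
Scan 14·42^i mod 61 for i = 0, 1, …:
  i=0: 14   i=1: 39
Match at i=1, j=2: x = 1·8 + 2 = 10.

10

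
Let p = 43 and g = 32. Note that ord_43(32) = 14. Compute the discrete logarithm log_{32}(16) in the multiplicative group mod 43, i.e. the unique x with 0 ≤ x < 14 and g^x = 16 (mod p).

12

Successive powers of 32 modulo 43:
  32^0=1  32^1=32  32^2=35  32^3=2  32^4=21  32^5=27
  32^6=4  32^7=42  32^8=11  32^9=8  32^10=41  32^11=22
  32^12=16
So 32^12 ≡ 16 (mod 43), giving x = 12.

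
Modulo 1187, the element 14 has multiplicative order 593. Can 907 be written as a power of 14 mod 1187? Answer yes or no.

907 ∈ ⟨14⟩ iff 907^593 ≡ 1 (mod 1187), since |⟨14⟩| = 593.
907^593 mod 1187 = 1.
Since 1 = 1, 907 lies in the subgroup.

yes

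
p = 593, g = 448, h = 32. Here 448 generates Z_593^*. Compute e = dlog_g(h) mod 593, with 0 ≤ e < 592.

404

Baby-step giant-step with m = ceil(sqrt(592)) = 25.
Baby table (448^j mod 593 for j=0..24):
  0:1  1:448  2:270  3:581  4:554  5:318  6:144  7:468
  8:335  9:51  10:314  11:131  12:574  13:383  14:207  15:228
  16:148  17:481  18:229  19:3  20:158  21:217  22:557  23:476
  24:361
Giant step factor: 448^(-25) ≡ 372 (mod 593).
Scan 32·372^i mod 593 for i = 0, 1, …:
  i=0: 32   i=1: 44   i=2: 357   i=3: 565
  i=4: 258   i=5: 503   i=6: 321   i=7: 219
  i=8: 227   i=9: 238     …   i=15: 349
  i=16: 554
Match at i=16, j=4: e = 16·25 + 4 = 404.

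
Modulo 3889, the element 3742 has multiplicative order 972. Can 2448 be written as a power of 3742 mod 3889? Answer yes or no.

2448 ∈ ⟨3742⟩ iff 2448^972 ≡ 1 (mod 3889), since |⟨3742⟩| = 972.
2448^972 mod 3889 = 1.
Since 1 = 1, 2448 lies in the subgroup.

yes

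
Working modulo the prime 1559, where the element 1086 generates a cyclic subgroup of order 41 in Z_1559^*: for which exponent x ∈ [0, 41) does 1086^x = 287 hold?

31

Baby-step giant-step with m = ceil(sqrt(41)) = 7.
Baby table (1086^j mod 1559 for j=0..6):
  0:1  1:1086  2:792  3:1103  4:546  5:536  6:589
Giant step factor: 1086^(-7) ≡ 84 (mod 1559).
Scan 287·84^i mod 1559 for i = 0, 1, …:
  i=0: 287   i=1: 723   i=2: 1490   i=3: 440
  i=4: 1103
Match at i=4, j=3: x = 4·7 + 3 = 31.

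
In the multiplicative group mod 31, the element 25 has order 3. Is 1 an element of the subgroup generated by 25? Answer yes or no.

⟨25⟩ has order 3; its elements mod 31 are {1, 5, 25}.
1 is in this set.

yes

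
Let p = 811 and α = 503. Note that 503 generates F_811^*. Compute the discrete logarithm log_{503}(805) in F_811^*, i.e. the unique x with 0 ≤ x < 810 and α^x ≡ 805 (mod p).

289

Baby-step giant-step with m = ceil(sqrt(810)) = 29.
Baby table (503^j mod 811 for j=0..28):
  0:1  1:503  2:788  3:596  4:529  5:79  6:809  7:616
  8:46  9:430  10:564  11:653  12:4  13:390  14:719  15:762
  16:494  17:316  18:803  19:31  20:184  21:98  22:634  23:179
  24:16  25:749  26:443  27:615  28:354
Giant step factor: 503^(-29) ≡ 111 (mod 811).
Scan 805·111^i mod 811 for i = 0, 1, …:
  i=0: 805   i=1: 145   i=2: 686   i=3: 723
  i=4: 775   i=5: 59   i=6: 61   i=7: 283
  i=8: 595   i=9: 354
Match at i=9, j=28: x = 9·29 + 28 = 289.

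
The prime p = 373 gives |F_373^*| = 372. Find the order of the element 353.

The order of 353 must divide p − 1 = 372 = 2^2 · 3 · 31.
Divisors: 1, 2, 3, 4, 6, 12, 31, 62, 93, 124, 186, 372.
Check each in increasing order: 353^1 ≡ 353;  353^2 ≡ 27;  353^3 ≡ 206;  353^4 ≡ 356;  353^6 ≡ 287;  353^12 ≡ 309;  353^31 ≡ 269;  353^62 ≡ 372;  353^93 ≡ 104;  353^124 ≡ 1.
Smallest exponent giving 1 is 124.

124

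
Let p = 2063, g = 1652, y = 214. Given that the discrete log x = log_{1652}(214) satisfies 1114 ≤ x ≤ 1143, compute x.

1133

Compute 1652^1114 mod 2063 = 93, then multiply by 1652 repeatedly:
  1652^1114=93  1652^1115=974  1652^1116=1971  1652^1117=678  1652^1118=1910
  1652^1119=993  1652^1120=351  1652^1121=149  1652^1122=651  1652^1123=629
  1652^1124=1419  1652^1125=620  1652^1126=992  1652^1127=762  1652^1128=394
  1652^1129=1043  1652^1130=431  1652^1131=277  1652^1132=1681  1652^1133=214
Found 214 at exponent 1133.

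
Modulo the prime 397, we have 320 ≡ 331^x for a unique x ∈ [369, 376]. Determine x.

373

Compute 331^369 mod 397 = 252, then multiply by 331 repeatedly:
  331^369=252  331^370=42  331^371=7  331^372=332  331^373=320
Found 320 at exponent 373.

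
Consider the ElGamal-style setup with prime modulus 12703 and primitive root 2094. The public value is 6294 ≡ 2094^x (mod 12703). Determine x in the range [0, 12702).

Baby-step giant-step with m = ceil(sqrt(12702)) = 113.
Baby table (2094^j mod 12703 for j=0..112):
  0:1  1:2094  2:2301  3:3857  4:10153  5:8263  6:1236  7:9475
  8:11267  9:3627  10:11247  11:12559  12:3336  13:11637  14:3524  15:11516
  16:4210  17:12561  18:7524  19:3536  20:11238  21:6416  22:8033  23:2330
  24:1068  25:664  26:5789  27:3504  28:7745  29:9002  30:11639  31:7712
  32:3415  33:11924  34:7461  35:11347  36:6008  37:4782  38:3544  39:2584
  40:12121  41:780  42:7336  43:3657  44:10552  45:5371  46:4719  47:11355
  48:10057  49:10487  50:8994  51:7590  52:2007  53:10668  54:6918  55:4872
  56:1459  57:6426  58:3567  59:12637  60:1529  61:570  62:12201  63:3161
  64:871  65:7345  66:9800  67:5855  68:1975  69:7175  70:9504  71:8478
  72:6841  73:8773  74:2124  75:1606  76:9372  77:11536  78:7981  79:7769
  80:8446  81:3348  82:11359  83:5730  84:6988  85:11719  86:10093  87:9653
  88:2909  89:6709  90:11831  91:3264  92:602  93:2991  94:575  95:9968
  96:1963  97:7453  98:7298  99:303  100:12035  101:11241  102:12698  103:2233
  104:1198  105:6121  106:47  107:9497  108:6523  109:3437  110:7180  111:7271
  112:7280
Giant step factor: 2094^(-113) ≡ 6228 (mod 12703).
Scan 6294·6228^i mod 12703 for i = 0, 1, …:
  i=0: 6294   i=1: 10277   i=2: 7442   i=3: 8232
  i=4: 12291   i=5: 70   i=6: 4058   i=7: 6957
  i=8: 10966   i=9: 4920   i=10: 2124
Match at i=10, j=74: x = 10·113 + 74 = 1204.

1204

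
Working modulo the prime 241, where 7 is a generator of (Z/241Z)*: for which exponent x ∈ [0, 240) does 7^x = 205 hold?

144

Baby-step giant-step with m = ceil(sqrt(240)) = 16.
Baby table (7^j mod 241 for j=0..15):
  0:1  1:7  2:49  3:102  4:232  5:178  6:41  7:46
  8:81  9:85  10:113  11:68  12:235  13:199  14:188  15:111
Giant step factor: 7^(-16) ≡ 183 (mod 241).
Scan 205·183^i mod 241 for i = 0, 1, …:
  i=0: 205   i=1: 160   i=2: 119   i=3: 87
  i=4: 15   i=5: 94   i=6: 91   i=7: 24
  i=8: 54   i=9: 1
Match at i=9, j=0: x = 9·16 + 0 = 144.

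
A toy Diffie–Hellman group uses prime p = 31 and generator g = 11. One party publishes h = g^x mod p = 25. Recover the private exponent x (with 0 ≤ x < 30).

Successive powers of 11 modulo 31:
  11^0=1  11^1=11  11^2=28  11^3=29  11^4=9  11^5=6
  11^6=4  11^7=13  11^8=19  11^9=23  11^10=5  11^11=24
  11^12=16  11^13=21  11^14=14  11^15=30  11^16=20  11^17=3
  11^18=2  11^19=22  11^20=25
So 11^20 ≡ 25 (mod 31), giving x = 20.

20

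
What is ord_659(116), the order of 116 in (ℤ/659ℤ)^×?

658

The order of 116 must divide p − 1 = 658 = 2 · 7 · 47.
Divisors: 1, 2, 7, 14, 47, 94, 329, 658.
Check each in increasing order: 116^1 ≡ 116;  116^2 ≡ 276;  116^7 ≡ 551;  116^14 ≡ 461;  116^47 ≡ 270;  116^94 ≡ 410;  116^329 ≡ 658;  116^658 ≡ 1.
Smallest exponent giving 1 is 658.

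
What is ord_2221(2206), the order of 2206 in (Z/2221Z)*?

185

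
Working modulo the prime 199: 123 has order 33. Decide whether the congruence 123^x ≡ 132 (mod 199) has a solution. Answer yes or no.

132 ∈ ⟨123⟩ iff 132^33 ≡ 1 (mod 199), since |⟨123⟩| = 33.
132^33 mod 199 = 1.
Since 1 = 1, 132 lies in the subgroup.

yes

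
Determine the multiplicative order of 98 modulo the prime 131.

The order of 98 must divide p − 1 = 130 = 2 · 5 · 13.
Divisors: 1, 2, 5, 10, 13, 26, 65, 130.
Check each in increasing order: 98^1 ≡ 98;  98^2 ≡ 41;  98^5 ≡ 71;  98^10 ≡ 63;  98^13 ≡ 42;  98^26 ≡ 61;  98^65 ≡ 130;  98^130 ≡ 1.
Smallest exponent giving 1 is 130.

130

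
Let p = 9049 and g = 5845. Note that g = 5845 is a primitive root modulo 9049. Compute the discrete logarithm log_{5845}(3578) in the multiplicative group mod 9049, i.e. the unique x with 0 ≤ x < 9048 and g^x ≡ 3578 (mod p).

Baby-step giant-step with m = ceil(sqrt(9048)) = 96.
Baby table (5845^j mod 9049 for j=0..95):
  0:1  1:5845  2:4050  3:66  4:5712  5:4879  6:4356  7:5983
  8:5299  9:6977  10:5771  11:5872  12:8032  13:828  14:7494  15:5270
  16:354  17:5958  18:3958  19:5266  20:4121  21:7856  22:3694  23:516
  24:2703  25:8530  26:6909  27:6467  28:1942  29:3544  30:1519  31:1486
  32:7679  33:715  34:7586  35:70  36:1945  37:2981  38:4620  39:1684
  40:6717  41:6303  42:2556  43:8970  44:8793  45:5814  46:3835  47:1202
  48:3666  49:8787  50:6940  51:6682  52:806  53:5590  54:6660  55:7951
  56:6980  57:5208  58:8973  59:8230  60:8915  61:4033  62:240  63:205
  64:3757  65:6791  66:4481  67:3639  68:4805  69:6178  70:4900  71:415
  72:543  73:6685  74:243  75:8691  76:6858  77:6989  78:3519  79:178
  80:8824  81:6029  82:2699  83:3248  84:8807  85:6203  86:6241  87:2126
  88:2193  89:4701  90:4581  91:9003  92:2600  93:3729  94:6013  95:8718
Giant step factor: 5845^(-96) ≡ 1829 (mod 9049).
Scan 3578·1829^i mod 9049 for i = 0, 1, …:
  i=0: 3578   i=1: 1735   i=2: 6165   i=3: 731
  i=4: 6796   i=5: 5607   i=6: 2686   i=7: 8136
  i=8: 4188   i=9: 4398     …   i=59: 5829
  i=60: 1519
Match at i=60, j=30: x = 60·96 + 30 = 5790.

5790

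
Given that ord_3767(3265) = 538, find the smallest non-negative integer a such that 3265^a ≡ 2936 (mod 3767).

250

Baby-step giant-step with m = ceil(sqrt(538)) = 24.
Baby table (3265^j mod 3767 for j=0..23):
  0:1  1:3265  2:3382  3:1153  4:1312  5:601  6:3425  7:2169
  8:3592  9:1209  10:3336  11:1643  12:187  13:301  14:3345  15:892
  16:489  17:3144  18:85  19:2534  20:1178  21:63  22:2277  23:2114
Giant step factor: 3265^(-24) ≡ 2145 (mod 3767).
Scan 2936·2145^i mod 3767 for i = 0, 1, …:
  i=0: 2936   i=1: 3063   i=2: 487   i=3: 1156
  i=4: 934   i=5: 3153   i=6: 1420   i=7: 2164
  i=8: 836   i=9: 128   i=10: 3336
Match at i=10, j=10: a = 10·24 + 10 = 250.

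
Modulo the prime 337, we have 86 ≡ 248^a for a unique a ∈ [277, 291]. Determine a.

Compute 248^277 mod 337 = 177, then multiply by 248 repeatedly:
  248^277=177  248^278=86
Found 86 at exponent 278.

278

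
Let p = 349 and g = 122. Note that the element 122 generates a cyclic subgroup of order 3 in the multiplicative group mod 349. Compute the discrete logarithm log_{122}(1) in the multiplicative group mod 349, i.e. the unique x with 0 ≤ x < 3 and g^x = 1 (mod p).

Successive powers of 122 modulo 349:
  122^0=1
So 122^0 ≡ 1 (mod 349), giving x = 0.

0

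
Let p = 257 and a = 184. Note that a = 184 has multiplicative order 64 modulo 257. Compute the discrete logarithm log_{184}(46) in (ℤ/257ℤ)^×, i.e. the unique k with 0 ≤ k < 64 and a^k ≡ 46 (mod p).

57

Baby-step giant-step with m = ceil(sqrt(64)) = 8.
Baby table (184^j mod 257 for j=0..7):
  0:1  1:184  2:189  3:81  4:255  5:146  6:136  7:95
Giant step factor: 184^(-8) ≡ 193 (mod 257).
Scan 46·193^i mod 257 for i = 0, 1, …:
  i=0: 46   i=1: 140   i=2: 35   i=3: 73
  i=4: 211   i=5: 117   i=6: 222   i=7: 184
Match at i=7, j=1: k = 7·8 + 1 = 57.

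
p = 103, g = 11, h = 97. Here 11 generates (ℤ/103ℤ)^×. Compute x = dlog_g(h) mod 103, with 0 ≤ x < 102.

44

Baby-step giant-step with m = ceil(sqrt(102)) = 11.
Baby table (11^j mod 103 for j=0..10):
  0:1  1:11  2:18  3:95  4:15  5:62  6:64  7:86
  8:19  9:3  10:33
Giant step factor: 11^(-11) ≡ 21 (mod 103).
Scan 97·21^i mod 103 for i = 0, 1, …:
  i=0: 97   i=1: 80   i=2: 32   i=3: 54
  i=4: 1
Match at i=4, j=0: x = 4·11 + 0 = 44.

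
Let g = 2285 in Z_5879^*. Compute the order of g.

The order of 2285 must divide p − 1 = 5878 = 2 · 2939.
Divisors: 1, 2, 2939, 5878.
Check each in increasing order: 2285^1 ≡ 2285;  2285^2 ≡ 673;  2285^2939 ≡ 5878;  2285^5878 ≡ 1.
Smallest exponent giving 1 is 5878.

5878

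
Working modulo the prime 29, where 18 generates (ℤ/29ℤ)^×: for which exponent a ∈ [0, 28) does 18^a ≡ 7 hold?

Successive powers of 18 modulo 29:
  18^0=1  18^1=18  18^2=5  18^3=3  18^4=25  18^5=15
  18^6=9  18^7=17  18^8=16  18^9=27  18^10=22  18^11=19
  18^12=23  18^13=8  18^14=28  18^15=11  18^16=24  18^17=26
  18^18=4  18^19=14  18^20=20  18^21=12  18^22=13  18^23=2
  18^24=7
So 18^24 ≡ 7 (mod 29), giving a = 24.

24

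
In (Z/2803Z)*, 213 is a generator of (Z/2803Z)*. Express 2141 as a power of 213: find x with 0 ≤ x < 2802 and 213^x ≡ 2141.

2079

Baby-step giant-step with m = ceil(sqrt(2802)) = 53.
Baby table (213^j mod 2803 for j=0..52):
  0:1  1:213  2:521  3:1656  4:2353  5:2255  6:1002  7:398
  8:684  9:2739  10:383  11:292  12:530  13:770  14:1436  15:341
  16:2558  17:1072  18:1293  19:715  20:933  21:2519  22:1174  23:595
  24:600  25:1665  26:1467  27:1338  28:1891  29:1954  30:1358  31:545
  32:1162  33:842  34:2757  35:1414  36:1261  37:2308  38:1079  39:2784
  40:1559  41:1313  42:2172  43:141  44:2003  45:583  46:847  47:1019
  48:1216  49:1132  50:58  51:1142  52:2188
Giant step factor: 213^(-53) ≡ 1146 (mod 2803).
Scan 2141·1146^i mod 2803 for i = 0, 1, …:
  i=0: 2141   i=1: 961   i=2: 2530   i=3: 1078
  i=4: 2068   i=5: 1393   i=6: 1471   i=7: 1163
  i=8: 1373   i=9: 975     …   i=38: 157
  i=39: 530
Match at i=39, j=12: x = 39·53 + 12 = 2079.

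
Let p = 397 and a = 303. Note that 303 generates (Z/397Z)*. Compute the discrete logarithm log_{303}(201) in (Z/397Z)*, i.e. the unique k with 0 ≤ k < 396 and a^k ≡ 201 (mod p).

22

Baby-step giant-step with m = ceil(sqrt(396)) = 20.
Baby table (303^j mod 397 for j=0..19):
  0:1  1:303  2:102  3:337  4:82  5:232  6:27  7:241
  8:372  9:365  10:229  11:309  12:332  13:155  14:119  15:327
  16:228  17:6  18:230  19:215
Giant step factor: 303^(-20) ≡ 279 (mod 397).
Scan 201·279^i mod 397 for i = 0, 1, …:
  i=0: 201   i=1: 102
Match at i=1, j=2: k = 1·20 + 2 = 22.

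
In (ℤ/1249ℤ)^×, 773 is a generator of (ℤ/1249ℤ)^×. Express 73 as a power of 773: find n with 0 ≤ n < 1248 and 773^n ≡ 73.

8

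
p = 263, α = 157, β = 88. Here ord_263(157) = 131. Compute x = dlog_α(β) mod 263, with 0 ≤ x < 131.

41

Baby-step giant-step with m = ceil(sqrt(131)) = 12.
Baby table (157^j mod 263 for j=0..11):
  0:1  1:157  2:190  3:111  4:69  5:50  6:223  7:32
  8:27  9:31  10:133  11:104
Giant step factor: 157^(-12) ≡ 12 (mod 263).
Scan 88·12^i mod 263 for i = 0, 1, …:
  i=0: 88   i=1: 4   i=2: 48   i=3: 50
Match at i=3, j=5: x = 3·12 + 5 = 41.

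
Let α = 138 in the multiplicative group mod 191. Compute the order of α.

The order of 138 must divide p − 1 = 190 = 2 · 5 · 19.
Divisors: 1, 2, 5, 10, 19, 38, 95, 190.
Check each in increasing order: 138^1 ≡ 138;  138^2 ≡ 135;  138^5 ≡ 153;  138^10 ≡ 107;  138^19 ≡ 184;  138^38 ≡ 49;  138^95 ≡ 1.
Smallest exponent giving 1 is 95.

95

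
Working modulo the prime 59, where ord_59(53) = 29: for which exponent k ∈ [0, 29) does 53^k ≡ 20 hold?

3

Successive powers of 53 modulo 59:
  53^0=1  53^1=53  53^2=36  53^3=20
So 53^3 ≡ 20 (mod 59), giving k = 3.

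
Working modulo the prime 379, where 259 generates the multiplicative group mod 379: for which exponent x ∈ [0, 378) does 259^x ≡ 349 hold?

375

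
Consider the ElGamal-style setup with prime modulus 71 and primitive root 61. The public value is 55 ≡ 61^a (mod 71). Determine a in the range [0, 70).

Successive powers of 61 modulo 71:
  61^0=1  61^1=61  61^2=29  61^3=65  61^4=60  61^5=39
  61^6=36  61^7=66  61^8=50  61^9=68  61^10=30  61^11=55
So 61^11 ≡ 55 (mod 71), giving a = 11.

11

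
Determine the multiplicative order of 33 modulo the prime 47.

46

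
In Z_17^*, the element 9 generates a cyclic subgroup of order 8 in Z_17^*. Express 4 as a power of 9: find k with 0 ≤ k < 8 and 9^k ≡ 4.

Successive powers of 9 modulo 17:
  9^0=1  9^1=9  9^2=13  9^3=15  9^4=16  9^5=8
  9^6=4
So 9^6 ≡ 4 (mod 17), giving k = 6.

6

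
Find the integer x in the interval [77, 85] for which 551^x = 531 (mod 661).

78

Compute 551^77 mod 661 = 542, then multiply by 551 repeatedly:
  551^77=542  551^78=531
Found 531 at exponent 78.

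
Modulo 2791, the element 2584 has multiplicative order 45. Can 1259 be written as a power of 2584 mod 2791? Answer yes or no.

yes

1259 ∈ ⟨2584⟩ iff 1259^45 ≡ 1 (mod 2791), since |⟨2584⟩| = 45.
1259^45 mod 2791 = 1.
Since 1 = 1, 1259 lies in the subgroup.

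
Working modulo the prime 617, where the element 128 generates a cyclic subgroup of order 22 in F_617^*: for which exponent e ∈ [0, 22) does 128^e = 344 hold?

6

Successive powers of 128 modulo 617:
  128^0=1  128^1=128  128^2=342  128^3=586  128^4=351  128^5=504
  128^6=344
So 128^6 ≡ 344 (mod 617), giving e = 6.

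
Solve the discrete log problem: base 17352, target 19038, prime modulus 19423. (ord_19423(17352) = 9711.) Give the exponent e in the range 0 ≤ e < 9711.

3374

Baby-step giant-step with m = ceil(sqrt(9711)) = 99.
Baby table (17352^j mod 19423 for j=0..98):
  0:1  1:17352  2:15981  3:141  4:18757  5:253  6:458  7:3209
  8:16250  9:6309  10:5740  11:18759  12:15534  13:12997  14:3491  15:14918
  16:6815  17:6656  18:5754  19:9188  20:6192  21:14971  22:13590  23:18460
  24:13227  25:12736  26:178  27:399  28:8860  29:5675  30:17413  31:6188
  32:3832  33:7935  34:17896  35:15891  36:11724  37:17769  38:6986  39:2129
  40:19285  41:13876  42:8844  43:19388  44:14216  45:3932  46:14488  47:3887
  48:10568  49:3393  50:4223  51:13940  52:12261  53:12753  54:3817  55:154
  56:11257  57:13776  58:2291  59:13974  60:116  61:12263  62:8611  63:16356
  64:436  65:9925  66:14282  67:3207  68:969  69:13193  70:5458  71:668
  72:15028  73:12081  74:16496  75:1841  76:13620  77:14599  78:7082  79:16966
  80:19044  81:7989  82:3177  83:4830  84:19338  85:1228  86:1225  87:7438
  88:17764  89:17341  90:19339  91:18580  92:17206  93:7579  94:17098  95:17594
  96:374  97:2366  98:14033
Giant step factor: 17352^(-99) ≡ 17500 (mod 19423).
Scan 19038·17500^i mod 19423 for i = 0, 1, …:
  i=0: 19038   i=1: 2281   i=2: 3235   i=3: 13878
  i=4: 19231   i=5: 179   i=6: 5397   i=7: 12874
  i=8: 7623   i=9: 5336     …   i=33: 4163
  i=34: 16250
Match at i=34, j=8: e = 34·99 + 8 = 3374.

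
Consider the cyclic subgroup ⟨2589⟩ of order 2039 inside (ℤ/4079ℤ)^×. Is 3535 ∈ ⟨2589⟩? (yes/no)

3535 ∈ ⟨2589⟩ iff 3535^2039 ≡ 1 (mod 4079), since |⟨2589⟩| = 2039.
3535^2039 mod 4079 = 4078.
Since 4078 ≠ 1, 3535 does not lie in the subgroup.

no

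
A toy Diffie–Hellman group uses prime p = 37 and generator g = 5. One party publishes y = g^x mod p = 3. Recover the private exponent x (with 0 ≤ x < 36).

34

Successive powers of 5 modulo 37:
  5^0=1  5^1=5  5^2=25  5^3=14  5^4=33  5^5=17
  5^6=11  5^7=18  5^8=16  5^9=6  5^10=30  5^11=2
  5^12=10  5^13=13  5^14=28  5^15=29  5^16=34  5^17=22
  5^18=36  5^19=32  5^20=12  5^21=23  5^22=4  5^23=20
  5^24=26  5^25=19  5^26=21  5^27=31  5^28=7  5^29=35
  5^30=27  5^31=24  5^32=9  5^33=8  5^34=3
So 5^34 ≡ 3 (mod 37), giving x = 34.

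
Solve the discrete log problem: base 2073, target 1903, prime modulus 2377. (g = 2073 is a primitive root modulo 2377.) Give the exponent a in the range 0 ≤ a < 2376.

685

Baby-step giant-step with m = ceil(sqrt(2376)) = 49.
Baby table (2073^j mod 2377 for j=0..48):
  0:1  1:2073  2:2090  3:1676  4:1551  5:1519  6:1739  7:1415
  8:77  9:362  10:1671  11:694  12:577  13:490  14:791  15:1990
  16:1175  17:1727  18:309  19:1144  20:1643  21:2075  22:1482  23:1102
  24:149  25:2244  26:23  27:139  28:530  29:516  30:18  31:1659
  32:1965  33:1644  34:1771  35:1195  36:401  37:1700  38:1386  39:1762
  40:1554  41:607  42:878  43:1689  44:2353  45:165  46:2134  47:185
  48:808
Giant step factor: 2073^(-49) ≡ 457 (mod 2377).
Scan 1903·457^i mod 2377 for i = 0, 1, …:
  i=0: 1903   i=1: 2066   i=2: 493   i=3: 1863
  i=4: 425   i=5: 1688   i=6: 1268   i=7: 1865
  i=8: 1339   i=9: 1034   i=10: 1892   i=11: 1793
  i=12: 1713   i=13: 808
Match at i=13, j=48: a = 13·49 + 48 = 685.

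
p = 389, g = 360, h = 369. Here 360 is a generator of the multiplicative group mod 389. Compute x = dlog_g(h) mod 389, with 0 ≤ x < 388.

72

Baby-step giant-step with m = ceil(sqrt(388)) = 20.
Baby table (360^j mod 389 for j=0..19):
  0:1  1:360  2:63  3:118  4:79  5:43  6:309  7:375
  8:17  9:285  10:293  11:61  12:176  13:342  14:196  15:151
  16:289  17:177  18:313  19:259
Giant step factor: 360^(-20) ≡ 94 (mod 389).
Scan 369·94^i mod 389 for i = 0, 1, …:
  i=0: 369   i=1: 65   i=2: 275   i=3: 176
Match at i=3, j=12: x = 3·20 + 12 = 72.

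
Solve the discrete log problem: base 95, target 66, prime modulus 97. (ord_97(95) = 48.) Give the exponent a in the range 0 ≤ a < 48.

7

Successive powers of 95 modulo 97:
  95^0=1  95^1=95  95^2=4  95^3=89  95^4=16  95^5=65
  95^6=64  95^7=66
So 95^7 ≡ 66 (mod 97), giving a = 7.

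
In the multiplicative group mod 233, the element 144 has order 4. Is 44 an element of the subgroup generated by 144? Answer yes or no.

no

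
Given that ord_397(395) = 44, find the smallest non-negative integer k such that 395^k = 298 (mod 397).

42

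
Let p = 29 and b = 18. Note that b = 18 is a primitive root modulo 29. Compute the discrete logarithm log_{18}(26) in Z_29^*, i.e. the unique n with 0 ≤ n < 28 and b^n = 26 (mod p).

Successive powers of 18 modulo 29:
  18^0=1  18^1=18  18^2=5  18^3=3  18^4=25  18^5=15
  18^6=9  18^7=17  18^8=16  18^9=27  18^10=22  18^11=19
  18^12=23  18^13=8  18^14=28  18^15=11  18^16=24  18^17=26
So 18^17 ≡ 26 (mod 29), giving n = 17.

17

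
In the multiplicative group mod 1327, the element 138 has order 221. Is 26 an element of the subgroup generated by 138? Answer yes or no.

no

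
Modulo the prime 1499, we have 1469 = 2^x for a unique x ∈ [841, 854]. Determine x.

848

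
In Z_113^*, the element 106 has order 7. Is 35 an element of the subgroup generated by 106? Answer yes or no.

35 ∈ ⟨106⟩ iff 35^7 ≡ 1 (mod 113), since |⟨106⟩| = 7.
35^7 mod 113 = 71.
Since 71 ≠ 1, 35 does not lie in the subgroup.

no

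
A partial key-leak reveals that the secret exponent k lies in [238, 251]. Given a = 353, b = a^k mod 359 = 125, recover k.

242

Compute 353^238 mod 359 = 294, then multiply by 353 repeatedly:
  353^238=294  353^239=31  353^240=173  353^241=39  353^242=125
Found 125 at exponent 242.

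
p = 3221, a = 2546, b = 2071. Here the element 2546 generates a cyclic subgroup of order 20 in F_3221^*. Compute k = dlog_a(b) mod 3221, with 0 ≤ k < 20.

Successive powers of 2546 modulo 3221:
  2546^0=1  2546^1=2546  2546^2=1464  2546^3=647  2546^4=1331  2546^5=234
  2546^6=3100  2546^7=1150  2546^8=11  2546^9=2238  2546^10=3220  2546^11=675
  2546^12=1757  2546^13=2574  2546^14=1890  2546^15=2987  2546^16=121  2546^17=2071
So 2546^17 ≡ 2071 (mod 3221), giving k = 17.

17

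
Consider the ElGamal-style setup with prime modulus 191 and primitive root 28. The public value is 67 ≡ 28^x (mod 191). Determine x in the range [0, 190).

Baby-step giant-step with m = ceil(sqrt(190)) = 14.
Baby table (28^j mod 191 for j=0..13):
  0:1  1:28  2:20  3:178  4:18  5:122  6:169  7:148
  8:133  9:95  10:177  11:181  12:102  13:182
Giant step factor: 28^(-14) ≡ 72 (mod 191).
Scan 67·72^i mod 191 for i = 0, 1, …:
  i=0: 67   i=1: 49   i=2: 90   i=3: 177
Match at i=3, j=10: x = 3·14 + 10 = 52.

52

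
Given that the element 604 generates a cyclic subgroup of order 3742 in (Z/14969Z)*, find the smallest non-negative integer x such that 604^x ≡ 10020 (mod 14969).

1531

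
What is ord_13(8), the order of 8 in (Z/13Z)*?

4

The order of 8 must divide p − 1 = 12 = 2^2 · 3.
Divisors: 1, 2, 3, 4, 6, 12.
Check each in increasing order: 8^1 ≡ 8;  8^2 ≡ 12;  8^3 ≡ 5;  8^4 ≡ 1.
Smallest exponent giving 1 is 4.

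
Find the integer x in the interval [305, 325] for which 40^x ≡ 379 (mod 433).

306

Compute 40^305 mod 433 = 410, then multiply by 40 repeatedly:
  40^305=410  40^306=379
Found 379 at exponent 306.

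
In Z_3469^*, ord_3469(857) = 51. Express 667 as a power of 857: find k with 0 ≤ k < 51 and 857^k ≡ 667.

26

Successive powers of 857 modulo 3469:
  857^0=1  857^1=857  857^2=2490  857^3=495  857^4=997  857^5=1055
  857^6=2195  857^7=917  857^8=1875  857^9=728  857^10=2945  857^11=1902
  857^12=3053  857^13=795  857^14=1391  857^15=2220  857^16=1528  857^17=1683
  857^18=2696  857^19=118  857^20=525  857^21=2424  857^22=2906  857^23=3169
  857^24=3075  857^25=2304  857^26=667
So 857^26 ≡ 667 (mod 3469), giving k = 26.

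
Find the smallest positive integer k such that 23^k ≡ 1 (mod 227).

113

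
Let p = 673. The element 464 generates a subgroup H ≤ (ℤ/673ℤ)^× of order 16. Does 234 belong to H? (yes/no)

no

⟨464⟩ has order 16; its elements mod 673 are {1, 8, 58, 64, 84, 161, 209, 326, 347, 464, 512, 589, 609, 615, 665, 672}.
234 is not in this set.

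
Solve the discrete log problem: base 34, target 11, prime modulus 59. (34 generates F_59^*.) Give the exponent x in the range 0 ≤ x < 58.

19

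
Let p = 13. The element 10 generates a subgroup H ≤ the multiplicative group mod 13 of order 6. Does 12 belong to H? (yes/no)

12 ∈ ⟨10⟩ iff 12^6 ≡ 1 (mod 13), since |⟨10⟩| = 6.
12^6 mod 13 = 1.
Since 1 = 1, 12 lies in the subgroup.

yes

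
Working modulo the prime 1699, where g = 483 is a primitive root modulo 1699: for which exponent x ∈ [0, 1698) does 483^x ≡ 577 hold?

1030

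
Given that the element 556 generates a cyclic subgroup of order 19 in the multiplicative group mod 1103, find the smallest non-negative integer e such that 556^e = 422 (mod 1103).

12

Successive powers of 556 modulo 1103:
  556^0=1  556^1=556  556^2=296  556^3=229  556^4=479  556^5=501
  556^6=600  556^7=494  556^8=17  556^9=628  556^10=620  556^11=584
  556^12=422
So 556^12 ≡ 422 (mod 1103), giving e = 12.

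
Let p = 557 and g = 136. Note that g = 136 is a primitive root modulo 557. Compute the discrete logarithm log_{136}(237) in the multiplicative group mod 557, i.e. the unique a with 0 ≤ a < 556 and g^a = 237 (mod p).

273

Baby-step giant-step with m = ceil(sqrt(556)) = 24.
Baby table (136^j mod 557 for j=0..23):
  0:1  1:136  2:115  3:44  4:414  5:47  6:265  7:392
  8:397  9:520  10:538  11:201  12:43  13:278  14:489  15:221
  16:535  17:350  18:255  19:146  20:361  21:80  22:297  23:288
Giant step factor: 136^(-24) ≡ 460 (mod 557).
Scan 237·460^i mod 557 for i = 0, 1, …:
  i=0: 237   i=1: 405   i=2: 262   i=3: 208
  i=4: 433   i=5: 331   i=6: 199   i=7: 192
  i=8: 314   i=9: 177   i=10: 98   i=11: 520
Match at i=11, j=9: a = 11·24 + 9 = 273.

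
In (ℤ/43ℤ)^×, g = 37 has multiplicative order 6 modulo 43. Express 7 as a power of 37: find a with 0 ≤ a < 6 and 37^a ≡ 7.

5

Successive powers of 37 modulo 43:
  37^0=1  37^1=37  37^2=36  37^3=42  37^4=6  37^5=7
So 37^5 ≡ 7 (mod 43), giving a = 5.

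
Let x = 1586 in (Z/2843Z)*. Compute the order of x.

1421

The order of 1586 must divide p − 1 = 2842 = 2 · 7^2 · 29.
Divisors: 1, 2, 7, 14, 29, 49, 58, 98, 203, 406, 1421, 2842.
Check each in increasing order: 1586^1 ≡ 1586;  1586^2 ≡ 2184;  1586^7 ≡ 594;  1586^14 ≡ 304;  1586^29 ≡ 911;  1586^49 ≡ 131;  1586^58 ≡ 2608;  1586^98 ≡ 103;  1586^203 ≡ 1658;  1586^406 ≡ 2626;  1586^1421 ≡ 1.
Smallest exponent giving 1 is 1421.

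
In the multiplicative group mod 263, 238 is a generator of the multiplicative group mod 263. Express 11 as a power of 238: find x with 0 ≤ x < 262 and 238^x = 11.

214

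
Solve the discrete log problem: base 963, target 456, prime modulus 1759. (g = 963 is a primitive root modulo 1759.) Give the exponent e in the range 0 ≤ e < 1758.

Baby-step giant-step with m = ceil(sqrt(1758)) = 42.
Baby table (963^j mod 1759 for j=0..41):
  0:1  1:963  2:376  3:1493  4:656  5:247  6:396  7:1404
  8:1140  9:204  10:1203  11:1067  12:265  13:140  14:1136  15:1629
  16:1458  17:372  18:1159  19:911  20:1311  21:1290  22:416  23:1315
  24:1624  25:161  26:251  27:730  28:1149  29:76  30:1069  31:432
  32:892  33:604  34:1182  35:193  36:1164  37:449  38:1432  39:1719
  40:178  41:791
Giant step factor: 963^(-42) ≡ 225 (mod 1759).
Scan 456·225^i mod 1759 for i = 0, 1, …:
  i=0: 456   i=1: 578   i=2: 1643   i=3: 285
  i=4: 801   i=5: 807   i=6: 398   i=7: 1600
  i=8: 1164
Match at i=8, j=36: e = 8·42 + 36 = 372.

372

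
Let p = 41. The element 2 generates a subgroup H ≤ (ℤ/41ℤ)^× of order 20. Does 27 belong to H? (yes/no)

no

27 ∈ ⟨2⟩ iff 27^20 ≡ 1 (mod 41), since |⟨2⟩| = 20.
27^20 mod 41 = 40.
Since 40 ≠ 1, 27 does not lie in the subgroup.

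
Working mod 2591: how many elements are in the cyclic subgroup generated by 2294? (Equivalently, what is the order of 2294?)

The order of 2294 must divide p − 1 = 2590 = 2 · 5 · 7 · 37.
Divisors: 1, 2, 5, 7, 10, 14, 35, 37, 70, 74, 185, 259, 370, 518, 1295, 2590.
Check each in increasing order: 2294^1 ≡ 2294;  2294^2 ≡ 115;  2294^5 ≡ 131;  2294^7 ≡ 2110;  2294^10 ≡ 1615;  2294^14 ≡ 762;  2294^35 ≡ 1899;  2294^37 ≡ 741;  2294^70 ≡ 2120;  2294^74 ≡ 2380;  2294^185 ≡ 1449;  2294^259 ≡ 2590;  2294^370 ≡ 891;  2294^518 ≡ 1.
Smallest exponent giving 1 is 518.

518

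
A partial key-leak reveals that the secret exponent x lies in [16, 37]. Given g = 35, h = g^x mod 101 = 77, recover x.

34

Compute 35^16 mod 101 = 80, then multiply by 35 repeatedly:
  35^16=80  35^17=73  35^18=30  35^19=40  35^20=87
  35^21=15  35^22=20  35^23=94  35^24=58  35^25=10
  35^26=47  35^27=29  35^28=5  35^29=74  35^30=65
  35^31=53  35^32=37  35^33=83  35^34=77
Found 77 at exponent 34.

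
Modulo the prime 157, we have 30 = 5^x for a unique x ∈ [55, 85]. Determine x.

68

Compute 5^55 mod 157 = 87, then multiply by 5 repeatedly:
  5^55=87  5^56=121  5^57=134  5^58=42  5^59=53
  5^60=108  5^61=69  5^62=31  5^63=155  5^64=147
  5^65=107  5^66=64  5^67=6  5^68=30
Found 30 at exponent 68.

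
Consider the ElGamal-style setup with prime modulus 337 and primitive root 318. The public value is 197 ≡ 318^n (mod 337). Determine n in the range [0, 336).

Baby-step giant-step with m = ceil(sqrt(336)) = 19.
Baby table (318^j mod 337 for j=0..18):
  0:1  1:318  2:24  3:218  4:239  5:177  6:7  7:204
  8:168  9:178  10:325  11:228  12:49  13:80  14:165  15:235
  16:253  17:248  18:6
Giant step factor: 318^(-19) ≡ 269 (mod 337).
Scan 197·269^i mod 337 for i = 0, 1, …:
  i=0: 197   i=1: 84   i=2: 17   i=3: 192
  i=4: 87   i=5: 150   i=6: 247   i=7: 54
  i=8: 35   i=9: 316   i=10: 80
Match at i=10, j=13: n = 10·19 + 13 = 203.

203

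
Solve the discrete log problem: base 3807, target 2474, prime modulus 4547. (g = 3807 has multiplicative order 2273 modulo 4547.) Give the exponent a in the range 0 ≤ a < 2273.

2104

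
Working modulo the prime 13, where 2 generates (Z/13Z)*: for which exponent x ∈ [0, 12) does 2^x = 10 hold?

Successive powers of 2 modulo 13:
  2^0=1  2^1=2  2^2=4  2^3=8  2^4=3  2^5=6
  2^6=12  2^7=11  2^8=9  2^9=5  2^10=10
So 2^10 ≡ 10 (mod 13), giving x = 10.

10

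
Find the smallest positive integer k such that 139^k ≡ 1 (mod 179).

The order of 139 must divide p − 1 = 178 = 2 · 89.
Divisors: 1, 2, 89, 178.
Check each in increasing order: 139^1 ≡ 139;  139^2 ≡ 168;  139^89 ≡ 1.
Smallest exponent giving 1 is 89.

89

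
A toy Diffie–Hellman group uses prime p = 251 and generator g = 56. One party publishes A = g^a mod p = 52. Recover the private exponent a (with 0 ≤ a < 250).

Baby-step giant-step with m = ceil(sqrt(250)) = 16.
Baby table (56^j mod 251 for j=0..15):
  0:1  1:56  2:124  3:167  4:65  5:126  6:28  7:62
  8:209  9:158  10:63  11:14  12:31  13:230  14:79  15:157
Giant step factor: 56^(-16) ≡ 36 (mod 251).
Scan 52·36^i mod 251 for i = 0, 1, …:
  i=0: 52   i=1: 115   i=2: 124
Match at i=2, j=2: a = 2·16 + 2 = 34.

34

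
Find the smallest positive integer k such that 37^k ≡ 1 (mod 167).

166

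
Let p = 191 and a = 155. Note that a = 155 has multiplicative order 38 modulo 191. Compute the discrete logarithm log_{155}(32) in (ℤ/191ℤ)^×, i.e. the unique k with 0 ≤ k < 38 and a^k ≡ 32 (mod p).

28

Successive powers of 155 modulo 191:
  155^0=1  155^1=155  155^2=150  155^3=139  155^4=153  155^5=31
  155^6=30  155^7=66  155^8=107  155^9=159  155^10=6  155^11=166
  155^12=136  155^13=70  155^14=154  155^15=186  155^16=180  155^17=14
  155^18=69  155^19=190  155^20=36  155^21=41  155^22=52  155^23=38
  155^24=160  155^25=161  155^26=125  155^27=84  155^28=32
So 155^28 ≡ 32 (mod 191), giving k = 28.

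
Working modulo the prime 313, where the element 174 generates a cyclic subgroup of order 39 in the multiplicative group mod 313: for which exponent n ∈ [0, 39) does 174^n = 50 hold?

Successive powers of 174 modulo 313:
  174^0=1  174^1=174  174^2=228  174^3=234  174^4=26  174^5=142
  174^6=294  174^7=137  174^8=50
So 174^8 ≡ 50 (mod 313), giving n = 8.

8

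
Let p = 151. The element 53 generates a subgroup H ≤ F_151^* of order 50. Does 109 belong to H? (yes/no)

no

109 ∈ ⟨53⟩ iff 109^50 ≡ 1 (mod 151), since |⟨53⟩| = 50.
109^50 mod 151 = 118.
Since 118 ≠ 1, 109 does not lie in the subgroup.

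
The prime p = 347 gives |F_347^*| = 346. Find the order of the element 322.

346

The order of 322 must divide p − 1 = 346 = 2 · 173.
Divisors: 1, 2, 173, 346.
Check each in increasing order: 322^1 ≡ 322;  322^2 ≡ 278;  322^173 ≡ 346;  322^346 ≡ 1.
Smallest exponent giving 1 is 346.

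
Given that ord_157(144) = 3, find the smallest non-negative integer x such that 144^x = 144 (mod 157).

1

Successive powers of 144 modulo 157:
  144^0=1  144^1=144
So 144^1 ≡ 144 (mod 157), giving x = 1.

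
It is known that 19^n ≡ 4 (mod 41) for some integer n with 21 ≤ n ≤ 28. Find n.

28

Compute 19^21 mod 41 = 22, then multiply by 19 repeatedly:
  19^21=22  19^22=8  19^23=29  19^24=18  19^25=14
  19^26=20  19^27=11  19^28=4
Found 4 at exponent 28.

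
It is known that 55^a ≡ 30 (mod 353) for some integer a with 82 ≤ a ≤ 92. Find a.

90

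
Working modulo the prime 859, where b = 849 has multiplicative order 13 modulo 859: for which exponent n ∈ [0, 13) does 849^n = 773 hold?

Successive powers of 849 modulo 859:
  849^0=1  849^1=849  849^2=100  849^3=718  849^4=551  849^5=503
  849^6=124  849^7=478  849^8=374  849^9=555  849^10=463  849^11=524
  849^12=773
So 849^12 ≡ 773 (mod 859), giving n = 12.

12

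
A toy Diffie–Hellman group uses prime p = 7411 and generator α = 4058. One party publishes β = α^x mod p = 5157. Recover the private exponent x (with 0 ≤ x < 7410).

Baby-step giant-step with m = ceil(sqrt(7410)) = 87.
Baby table (4058^j mod 7411 for j=0..86):
  0:1  1:4058  2:122  3:5950  4:62  5:7033  6:153  7:5761
  8:3844  9:6208  10:2075  11:1454  12:1176  13:6935  14:2663  15:1216
  16:6213  17:132  18:2064  19:1282  20:7245  21:773  22:1981  23:5374
  24:4530  25:3460  26:4246  27:7104  28:6653  29:7012  30:3867  31:3199
  32:4881  33:4906  34:2602  35:5652  36:6182  37:321  38:5693  39:2107
  40:5323  41:5080  42:4649  43:4647  44:3942  45:3698  46:6620  47:6496
  48:7252  49:6946  50:2835  51:2558  52:4964  53:814  54:5317  55:2965
  56:3917  57:6002  58:3570  59:5966  60:5702  61:1574  62:6421  63:6753
  64:5207  65:1245  66:5319  67:3670  68:4161  69:3080  70:3694  71:5210
  72:6008  73:5685  74:6698  75:4347  76:1946  77:4153  78:260  79:2718
  80:2076  81:5512  82:1298  83:5474  84:2725  85:838  86:6366
Giant step factor: 4058^(-87) ≡ 4223 (mod 7411).
Scan 5157·4223^i mod 7411 for i = 0, 1, …:
  i=0: 5157   i=1: 4493   i=2: 1779   i=3: 5374
Match at i=3, j=23: x = 3·87 + 23 = 284.

284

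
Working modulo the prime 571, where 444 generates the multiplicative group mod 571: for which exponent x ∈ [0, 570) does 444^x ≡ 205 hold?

Baby-step giant-step with m = ceil(sqrt(570)) = 24.
Baby table (444^j mod 571 for j=0..23):
  0:1  1:444  2:141  3:365  4:467  5:75  6:182  7:297
  8:538  9:194  10:486  11:517  12:6  13:380  14:275  15:477
  16:518  17:450  18:521  19:69  20:373  21:22  22:61  23:247
Giant step factor: 444^(-24) ≡ 460 (mod 571).
Scan 205·460^i mod 571 for i = 0, 1, …:
  i=0: 205   i=1: 85   i=2: 272   i=3: 71
  i=4: 113   i=5: 19   i=6: 175   i=7: 560
  i=8: 79   i=9: 367   i=10: 375   i=11: 58
  i=12: 414   i=13: 297
Match at i=13, j=7: x = 13·24 + 7 = 319.

319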